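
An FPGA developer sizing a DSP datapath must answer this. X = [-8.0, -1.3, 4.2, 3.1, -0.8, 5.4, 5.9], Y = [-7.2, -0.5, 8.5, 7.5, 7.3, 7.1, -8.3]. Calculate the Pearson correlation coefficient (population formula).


Pearson correlation coefficient (population):
r = cov(X,Y) / (std(X) * std(Y))
Mean X = 1.2143, Mean Y = 2.0571
Cov(X,Y) = 11.892041
Std(X) = 4.586137, Std(Y) = 6.798709
r = 0.3814

0.3814


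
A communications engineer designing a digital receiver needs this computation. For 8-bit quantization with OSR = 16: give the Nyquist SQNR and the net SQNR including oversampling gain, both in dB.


Step 1 — baseline SQNR at Nyquist:
SQNR_base = 6.02*N + 1.76
          = 6.02*8 + 1.76
          = 49.92 dB

Step 2 — oversampling processing gain:
G = 10*log10(OSR) = 10*log10(16) = 12.04 dB

Step 3 — total:
SQNR_total = 49.92 + 12.04 = 61.96 dB

Base SQNR = 49.92 dB; oversampled SQNR = 61.96 dB


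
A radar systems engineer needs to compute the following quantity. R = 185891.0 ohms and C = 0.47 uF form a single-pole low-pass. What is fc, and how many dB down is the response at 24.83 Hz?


Step 1 — cutoff frequency:
fc = 1 / (2*pi*R*C)
C = 0.47 uF = 4.7e-07 F
fc = 1 / (2*pi*185891.0*4.7e-07)
   = 1.82165 Hz

Step 2 — magnitude at f = 24.83 Hz:
|H(f)| = 1 / sqrt(1 + (f/fc)^2)
f/fc = 24.83 / 1.82165 = 13.6305
|H| = 1 / sqrt(1 + 185.79053) = 0.0731682
|H|_dB = 20*log10(0.0731682) = -22.71 dB

fc = 1.82165 Hz; |H(24.83 Hz)| = -22.71 dB


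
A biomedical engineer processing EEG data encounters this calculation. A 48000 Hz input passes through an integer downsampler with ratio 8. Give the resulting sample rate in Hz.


Decimation reduces the sample rate:
fs_out = fs_in / M
       = 48000 / 8
       = 6000.0 Hz

6000.0 Hz


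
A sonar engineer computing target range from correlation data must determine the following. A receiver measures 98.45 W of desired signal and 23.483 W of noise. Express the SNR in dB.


SNR in decibels:
SNR = 10 * log10(Ps / Pn)
    = 10 * log10(98.45 / 23.483)
    = 10 * log10(4.1924)
    = 10 * 0.6225
    = 6.22 dB

6.22 dB


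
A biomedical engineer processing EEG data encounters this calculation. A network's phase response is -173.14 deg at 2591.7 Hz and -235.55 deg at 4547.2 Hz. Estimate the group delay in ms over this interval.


Group delay from phase difference:
tau = -d(phi)/d(omega)
d(phi) = -62.41 deg = -1.08926 rad
d(omega) = 2*pi*(4547.2 - 2591.7) = 12286.7689 rad/s
tau = -(-1.08926) / 12286.7689
    = 0.0887 ms

0.0887 ms


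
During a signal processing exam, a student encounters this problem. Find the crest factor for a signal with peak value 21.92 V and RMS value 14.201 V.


Crest factor is the ratio of peak to RMS:
CF = V_peak / V_rms
   = 21.92 / 14.201
   = 1.5436

1.5436


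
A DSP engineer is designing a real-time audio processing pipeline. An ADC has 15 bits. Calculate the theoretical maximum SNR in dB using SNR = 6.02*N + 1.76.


Theoretical SNR for a full-scale sinusoid:
SNR = 6.02 * N + 1.76
    = 6.02 * 15 + 1.76
    = 90.3 + 1.76
    = 92.06 dB

92.06 dB


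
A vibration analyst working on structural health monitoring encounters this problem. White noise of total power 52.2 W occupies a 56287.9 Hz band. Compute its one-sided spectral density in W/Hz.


Power spectral density:
PSD = P / BW
    = 52.2 / 56287.9
    = 0.00092738 W/Hz

0.00092738 W/Hz


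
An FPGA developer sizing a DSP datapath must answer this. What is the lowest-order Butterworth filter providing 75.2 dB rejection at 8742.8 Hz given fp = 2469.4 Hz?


Butterworth filter order formula:
n = log10(10^(A/10) - 1) / (2 * log10(f_stop/f_pass))
10^(75.2/10) - 1 = 33113111.1483
f_stop/f_pass = 8742.8 / 2469.4 = 3.5405
n = 6.8481 -> ceil = 7

7


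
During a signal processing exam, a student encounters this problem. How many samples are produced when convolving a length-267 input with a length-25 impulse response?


Linear convolution output length:
L = N + M - 1
  = 267 + 25 - 1
  = 291 samples

291


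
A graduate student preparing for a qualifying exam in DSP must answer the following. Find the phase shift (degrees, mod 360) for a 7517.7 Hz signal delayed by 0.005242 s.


Phase shift from frequency and time delay:
phi = 360 * f * t_delay
    = 360 * 7517.7 * 0.005242
    = 14186.8 degrees
    mod 360 = 146.8 degrees

146.8 degrees


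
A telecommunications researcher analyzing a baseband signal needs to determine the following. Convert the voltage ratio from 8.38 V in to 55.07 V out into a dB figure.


Voltage gain in dB:
G = 20 * log10(Vout / Vin)
  = 20 * log10(55.07 / 8.38)
  = 20 * log10(6.571599)
  = 20 * 0.817671
  = 16.35 dB

16.35 dB


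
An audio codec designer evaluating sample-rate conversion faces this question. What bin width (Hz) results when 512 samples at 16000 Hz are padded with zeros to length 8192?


Frequency resolution after zero-padding:
N_padded = 512 * 16 = 8192
df = fs / N_padded
   = 16000 / 8192
   = 1.9531 Hz

1.9531 Hz


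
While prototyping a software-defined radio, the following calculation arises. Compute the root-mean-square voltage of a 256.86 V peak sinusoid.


RMS voltage for a sinusoidal waveform:
V_rms = V_peak / sqrt(2)
      = 256.86 / 1.414214
      = 181.627 V

181.627 V


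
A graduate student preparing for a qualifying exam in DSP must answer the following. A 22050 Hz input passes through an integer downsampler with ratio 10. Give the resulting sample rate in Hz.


Decimation reduces the sample rate:
fs_out = fs_in / M
       = 22050 / 10
       = 2205.0 Hz

2205.0 Hz


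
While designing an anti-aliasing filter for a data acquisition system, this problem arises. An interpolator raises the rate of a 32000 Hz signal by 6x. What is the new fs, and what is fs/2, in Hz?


Step 1 — output sample rate after interpolation by L:
fs_out = L * fs_in = 6 * 32000 = 192000 Hz

Step 2 — Nyquist frequency of the output stream:
f_Nyq = fs_out / 2 = 192000 / 2 = 96000.0 Hz

fs_out = 192000 Hz; f_Nyquist = 96000.0 Hz


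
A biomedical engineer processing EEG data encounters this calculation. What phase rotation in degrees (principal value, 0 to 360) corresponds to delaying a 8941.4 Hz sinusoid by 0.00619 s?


Phase shift from frequency and time delay:
phi = 360 * f * t_delay
    = 360 * 8941.4 * 0.00619
    = 19925.02 degrees
    mod 360 = 125.02 degrees

125.02 degrees


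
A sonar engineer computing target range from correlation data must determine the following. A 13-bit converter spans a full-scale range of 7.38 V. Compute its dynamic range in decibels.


Dynamic range from full-scale to LSB:
V_min = V_max / 2^bits = 7.38 / 2^13
DR = 20 * log10(V_max / V_min)
   = 20 * log10(2^13)
   = 20 * 13 * log10(2)
   = 78.27 dB

78.27 dB


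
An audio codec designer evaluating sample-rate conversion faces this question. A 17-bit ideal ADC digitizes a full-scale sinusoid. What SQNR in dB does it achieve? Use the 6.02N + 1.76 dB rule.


Theoretical SNR for a full-scale sinusoid:
SNR = 6.02 * N + 1.76
    = 6.02 * 17 + 1.76
    = 102.34 + 1.76
    = 104.1 dB

104.1 dB


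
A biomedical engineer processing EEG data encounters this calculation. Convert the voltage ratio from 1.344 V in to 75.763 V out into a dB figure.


Voltage gain in dB:
G = 20 * log10(Vout / Vin)
  = 20 * log10(75.763 / 1.344)
  = 20 * log10(56.37128)
  = 20 * 1.751058
  = 35.02 dB

35.02 dB


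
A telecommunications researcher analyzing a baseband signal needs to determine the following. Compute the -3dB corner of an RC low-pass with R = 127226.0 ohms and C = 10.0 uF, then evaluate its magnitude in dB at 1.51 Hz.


Step 1 — cutoff frequency:
fc = 1 / (2*pi*R*C)
C = 10.0 uF = 1e-05 F
fc = 1 / (2*pi*127226.0*1e-05)
   = 0.125096 Hz

Step 2 — magnitude at f = 1.51 Hz:
|H(f)| = 1 / sqrt(1 + (f/fc)^2)
f/fc = 1.51 / 0.125096 = 12.07073
|H| = 1 / sqrt(1 + 145.702523) = 0.0825622
|H|_dB = 20*log10(0.0825622) = -21.66 dB

fc = 0.125096 Hz; |H(1.51 Hz)| = -21.66 dB


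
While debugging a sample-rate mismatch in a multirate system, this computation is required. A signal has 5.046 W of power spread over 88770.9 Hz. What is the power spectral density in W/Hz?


Power spectral density:
PSD = P / BW
    = 5.046 / 88770.9
    = 5.684e-05 W/Hz

5.684e-05 W/Hz


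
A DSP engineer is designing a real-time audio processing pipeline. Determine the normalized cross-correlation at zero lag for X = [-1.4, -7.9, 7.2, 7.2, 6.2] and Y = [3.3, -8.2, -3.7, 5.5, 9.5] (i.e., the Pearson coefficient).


Pearson correlation coefficient (population):
r = cov(X,Y) / (std(X) * std(Y))
Mean X = 2.26, Mean Y = 1.28
Cov(X,Y) = 23.5112
Std(X) = 6.015846, Std(Y) = 6.389491
r = 0.6117

0.6117


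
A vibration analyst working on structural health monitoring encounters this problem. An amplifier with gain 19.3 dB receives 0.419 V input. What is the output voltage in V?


Output voltage from dB gain:
V_out = V_in * 10^(gain_dB / 20)
      = 0.419 * 10^(19.3 / 20)
      = 0.419 * 9.225714
      = 3.8656 V

3.8656 V


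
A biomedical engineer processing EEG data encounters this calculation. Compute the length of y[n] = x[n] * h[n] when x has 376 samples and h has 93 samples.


Linear convolution output length:
L = N + M - 1
  = 376 + 93 - 1
  = 468 samples

468


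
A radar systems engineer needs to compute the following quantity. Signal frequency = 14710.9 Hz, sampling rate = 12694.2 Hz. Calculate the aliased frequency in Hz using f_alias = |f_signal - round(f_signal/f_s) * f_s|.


Compute the nearest integer multiple of fs to the signal:
n = round(14710.9 / 12694.2) = 1
f_alias = |14710.9 - 1 * 12694.2|
        = |14710.9 - 12694.2|
        = 2016.7 Hz

2016.7


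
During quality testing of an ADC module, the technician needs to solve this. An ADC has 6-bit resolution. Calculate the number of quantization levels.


Number of quantization levels = 2^N
= 2^6
= 64

64


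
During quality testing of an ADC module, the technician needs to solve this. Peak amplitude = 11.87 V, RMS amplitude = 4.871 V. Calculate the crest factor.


Crest factor is the ratio of peak to RMS:
CF = V_peak / V_rms
   = 11.87 / 4.871
   = 2.4369

2.4369


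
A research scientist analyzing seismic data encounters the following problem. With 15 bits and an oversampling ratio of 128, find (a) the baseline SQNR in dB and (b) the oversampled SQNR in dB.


Step 1 — baseline SQNR at Nyquist:
SQNR_base = 6.02*N + 1.76
          = 6.02*15 + 1.76
          = 92.06 dB

Step 2 — oversampling processing gain:
G = 10*log10(OSR) = 10*log10(128) = 21.07 dB

Step 3 — total:
SQNR_total = 92.06 + 21.07 = 113.13 dB

Base SQNR = 92.06 dB; oversampled SQNR = 113.13 dB


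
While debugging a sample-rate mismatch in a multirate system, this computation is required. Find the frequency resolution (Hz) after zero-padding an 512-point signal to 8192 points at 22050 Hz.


Frequency resolution after zero-padding:
N_padded = 512 * 16 = 8192
df = fs / N_padded
   = 22050 / 8192
   = 2.6917 Hz

2.6917 Hz


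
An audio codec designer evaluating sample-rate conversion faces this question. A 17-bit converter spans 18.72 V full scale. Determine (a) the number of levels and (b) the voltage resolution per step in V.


Step 1 — number of quantization levels:
L = 2^N = 2^17 = 131072

Step 2 — LSB step size:
delta = Vfs / L
      = 18.72 / 131072
      = 0.00014282 V

Levels = 131072; step size = 0.00014282 V


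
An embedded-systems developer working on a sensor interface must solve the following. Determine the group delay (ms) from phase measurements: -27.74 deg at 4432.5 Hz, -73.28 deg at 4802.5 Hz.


Group delay from phase difference:
tau = -d(phi)/d(omega)
d(phi) = -45.54 deg = -0.794823 rad
d(omega) = 2*pi*(4802.5 - 4432.5) = 2324.7786 rad/s
tau = -(-0.794823) / 2324.7786
    = 0.3419 ms

0.3419 ms


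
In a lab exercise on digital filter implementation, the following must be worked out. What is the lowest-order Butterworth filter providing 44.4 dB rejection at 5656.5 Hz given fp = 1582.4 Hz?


Butterworth filter order formula:
n = log10(10^(A/10) - 1) / (2 * log10(f_stop/f_pass))
10^(44.4/10) - 1 = 27541.287
f_stop/f_pass = 5656.5 / 1582.4 = 3.5746
n = 4.0128 -> ceil = 5

5


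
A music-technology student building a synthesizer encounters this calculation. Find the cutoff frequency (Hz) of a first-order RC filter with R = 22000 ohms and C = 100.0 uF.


Cutoff frequency of a first-order RC filter:
fc = 1 / (2 * pi * R * C)
C = 100.0 uF = 0.0001 F
fc = 1 / (2 * pi * 22000 * 0.0001)
   = 1 / 13.823007675795
   = 0.072343 Hz

0.072343 Hz


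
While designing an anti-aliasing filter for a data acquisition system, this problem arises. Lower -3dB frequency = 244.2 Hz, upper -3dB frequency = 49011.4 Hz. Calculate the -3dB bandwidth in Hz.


Bandwidth is the difference of -3dB frequencies:
BW = f_high - f_low
   = 49011.4 - 244.2
   = 48767.2 Hz

48767.2 Hz


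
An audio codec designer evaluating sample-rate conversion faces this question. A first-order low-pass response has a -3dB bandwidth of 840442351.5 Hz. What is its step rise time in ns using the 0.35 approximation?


Rise time from bandwidth relationship:
tr = 0.35 / BW
   = 0.35 / 840442351.5
   = 4.164473618e-10 s
   = 0.4164 ns

0.4164 ns


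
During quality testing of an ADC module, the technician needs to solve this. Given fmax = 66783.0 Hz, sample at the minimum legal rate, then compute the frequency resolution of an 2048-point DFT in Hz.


Step 1 — Nyquist sampling rate:
fs = 2 * fmax = 2 * 66783.0 = 133566.0 Hz

Step 2 — DFT bin spacing:
df = fs / N = 133566.0 / 2048 = 65.2178 Hz

65.2178 Hz


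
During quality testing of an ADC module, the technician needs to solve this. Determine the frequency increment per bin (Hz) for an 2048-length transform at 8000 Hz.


DFT frequency resolution:
df = fs / N
   = 8000 / 2048
   = 3.9062 Hz

3.9062 Hz


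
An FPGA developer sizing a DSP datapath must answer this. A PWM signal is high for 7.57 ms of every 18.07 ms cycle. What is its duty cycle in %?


Duty cycle as a percentage:
DC = (t_on / T) * 100
   = (7.57 / 18.07) * 100
   = 0.418926 * 100
   = 41.89 %

41.89 %


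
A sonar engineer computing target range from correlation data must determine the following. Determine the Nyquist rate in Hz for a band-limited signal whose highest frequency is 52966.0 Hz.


The Nyquist rate is twice the maximum frequency component.
fs_min = 2 * fmax
      = 2 * 52966.0
      = 105932.0 Hz

105932.0


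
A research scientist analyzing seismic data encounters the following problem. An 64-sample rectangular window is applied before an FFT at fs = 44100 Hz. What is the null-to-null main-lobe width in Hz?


Main lobe width for a rectangular window:
Width = 2 * fs / N
      = 2 * 44100 / 64
      = 88200 / 64
      = 1378.125 Hz

1378.125 Hz


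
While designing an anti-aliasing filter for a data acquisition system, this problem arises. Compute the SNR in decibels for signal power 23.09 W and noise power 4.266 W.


SNR in decibels:
SNR = 10 * log10(Ps / Pn)
    = 10 * log10(23.09 / 4.266)
    = 10 * log10(5.4126)
    = 10 * 0.7334
    = 7.33 dB

7.33 dB


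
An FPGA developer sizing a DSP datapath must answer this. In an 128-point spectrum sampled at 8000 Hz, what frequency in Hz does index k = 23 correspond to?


Frequency of DFT bin k:
f_k = k * fs / N
    = 23 * 8000 / 128
    = 184000 / 128
    = 1437.5 Hz

1437.5 Hz


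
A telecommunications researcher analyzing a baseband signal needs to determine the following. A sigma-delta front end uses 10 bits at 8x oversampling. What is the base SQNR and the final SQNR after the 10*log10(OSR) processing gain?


Step 1 — baseline SQNR at Nyquist:
SQNR_base = 6.02*N + 1.76
          = 6.02*10 + 1.76
          = 61.96 dB

Step 2 — oversampling processing gain:
G = 10*log10(OSR) = 10*log10(8) = 9.03 dB

Step 3 — total:
SQNR_total = 61.96 + 9.03 = 70.99 dB

Base SQNR = 61.96 dB; oversampled SQNR = 70.99 dB


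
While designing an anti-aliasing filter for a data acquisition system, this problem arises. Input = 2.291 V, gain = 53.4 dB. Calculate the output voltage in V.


Output voltage from dB gain:
V_out = V_in * 10^(gain_dB / 20)
      = 2.291 * 10^(53.4 / 20)
      = 2.291 * 467.735141
      = 1071.5812 V

1071.5812 V


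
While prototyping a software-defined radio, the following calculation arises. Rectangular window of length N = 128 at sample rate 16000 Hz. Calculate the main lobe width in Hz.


Main lobe width for a rectangular window:
Width = 2 * fs / N
      = 2 * 16000 / 128
      = 32000 / 128
      = 250.0 Hz

250.0 Hz


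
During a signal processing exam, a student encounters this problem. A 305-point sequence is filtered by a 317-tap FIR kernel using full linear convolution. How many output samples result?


Linear convolution output length:
L = N + M - 1
  = 305 + 317 - 1
  = 621 samples

621


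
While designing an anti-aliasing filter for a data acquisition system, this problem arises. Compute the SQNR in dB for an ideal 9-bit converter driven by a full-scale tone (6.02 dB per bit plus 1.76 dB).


Theoretical SNR for a full-scale sinusoid:
SNR = 6.02 * N + 1.76
    = 6.02 * 9 + 1.76
    = 54.18 + 1.76
    = 55.94 dB

55.94 dB


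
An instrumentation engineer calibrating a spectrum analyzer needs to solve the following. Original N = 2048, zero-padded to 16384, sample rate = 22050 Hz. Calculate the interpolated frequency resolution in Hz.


Frequency resolution after zero-padding:
N_padded = 2048 * 8 = 16384
df = fs / N_padded
   = 22050 / 16384
   = 1.3458 Hz

1.3458 Hz


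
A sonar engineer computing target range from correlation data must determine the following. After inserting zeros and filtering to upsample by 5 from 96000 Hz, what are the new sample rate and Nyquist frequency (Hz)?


Step 1 — output sample rate after interpolation by L:
fs_out = L * fs_in = 5 * 96000 = 480000 Hz

Step 2 — Nyquist frequency of the output stream:
f_Nyq = fs_out / 2 = 480000 / 2 = 240000.0 Hz

fs_out = 480000 Hz; f_Nyquist = 240000.0 Hz


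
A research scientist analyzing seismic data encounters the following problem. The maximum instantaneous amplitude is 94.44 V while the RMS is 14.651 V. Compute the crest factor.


Crest factor is the ratio of peak to RMS:
CF = V_peak / V_rms
   = 94.44 / 14.651
   = 6.446

6.446


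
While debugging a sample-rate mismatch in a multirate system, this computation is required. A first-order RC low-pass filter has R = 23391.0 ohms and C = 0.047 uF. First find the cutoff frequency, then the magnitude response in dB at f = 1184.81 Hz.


Step 1 — cutoff frequency:
fc = 1 / (2*pi*R*C)
C = 0.047 uF = 4.7e-08 F
fc = 1 / (2*pi*23391.0*4.7e-08)
   = 144.768 Hz

Step 2 — magnitude at f = 1184.81 Hz:
|H(f)| = 1 / sqrt(1 + (f/fc)^2)
f/fc = 1184.81 / 144.768 = 8.184198
|H| = 1 / sqrt(1 + 66.981097) = 0.1212847
|H|_dB = 20*log10(0.1212847) = -18.32 dB

fc = 144.768 Hz; |H(1184.81 Hz)| = -18.32 dB


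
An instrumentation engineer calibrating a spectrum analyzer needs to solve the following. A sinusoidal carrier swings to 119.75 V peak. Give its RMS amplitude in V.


RMS voltage for a sinusoidal waveform:
V_rms = V_peak / sqrt(2)
      = 119.75 / 1.414214
      = 84.676 V

84.676 V


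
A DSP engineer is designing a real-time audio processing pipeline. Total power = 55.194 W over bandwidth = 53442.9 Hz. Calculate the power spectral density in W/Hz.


Power spectral density:
PSD = P / BW
    = 55.194 / 53442.9
    = 0.00103277 W/Hz

0.00103277 W/Hz


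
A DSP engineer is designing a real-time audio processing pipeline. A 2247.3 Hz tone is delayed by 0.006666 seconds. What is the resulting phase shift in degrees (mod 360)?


Phase shift from frequency and time delay:
phi = 360 * f * t_delay
    = 360 * 2247.3 * 0.006666
    = 5392.98 degrees
    mod 360 = 352.98 degrees

352.98 degrees


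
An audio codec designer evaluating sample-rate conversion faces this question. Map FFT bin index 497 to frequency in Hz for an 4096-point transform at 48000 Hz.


Frequency of DFT bin k:
f_k = k * fs / N
    = 497 * 48000 / 4096
    = 23856000 / 4096
    = 5824.219 Hz

5824.219 Hz


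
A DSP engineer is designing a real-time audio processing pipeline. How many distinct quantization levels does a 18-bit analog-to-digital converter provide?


Number of quantization levels = 2^N
= 2^18
= 262144

262144


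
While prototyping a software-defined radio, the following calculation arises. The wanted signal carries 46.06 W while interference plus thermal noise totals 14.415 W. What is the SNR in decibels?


SNR in decibels:
SNR = 10 * log10(Ps / Pn)
    = 10 * log10(46.06 / 14.415)
    = 10 * log10(3.1953)
    = 10 * 0.5045
    = 5.05 dB

5.05 dB


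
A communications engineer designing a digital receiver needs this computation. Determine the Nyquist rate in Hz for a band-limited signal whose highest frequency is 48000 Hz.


The Nyquist rate is twice the maximum frequency component.
fs_min = 2 * fmax
      = 2 * 48000
      = 96000 Hz

96000


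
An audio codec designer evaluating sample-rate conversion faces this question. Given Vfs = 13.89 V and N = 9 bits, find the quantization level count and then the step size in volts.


Step 1 — number of quantization levels:
L = 2^N = 2^9 = 512

Step 2 — LSB step size:
delta = Vfs / L
      = 13.89 / 512
      = 0.02712891 V

Levels = 512; step size = 0.02712891 V


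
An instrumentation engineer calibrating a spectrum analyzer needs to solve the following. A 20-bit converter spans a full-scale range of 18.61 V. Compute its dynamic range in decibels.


Dynamic range from full-scale to LSB:
V_min = V_max / 2^bits = 18.61 / 2^20
DR = 20 * log10(V_max / V_min)
   = 20 * log10(2^20)
   = 20 * 20 * log10(2)
   = 120.41 dB

120.41 dB


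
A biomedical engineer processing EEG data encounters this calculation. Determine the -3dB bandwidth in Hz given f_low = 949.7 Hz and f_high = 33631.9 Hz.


Bandwidth is the difference of -3dB frequencies:
BW = f_high - f_low
   = 33631.9 - 949.7
   = 32682.2 Hz

32682.2 Hz


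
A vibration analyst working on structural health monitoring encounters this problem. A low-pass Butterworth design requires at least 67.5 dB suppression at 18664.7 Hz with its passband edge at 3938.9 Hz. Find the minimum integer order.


Butterworth filter order formula:
n = log10(10^(A/10) - 1) / (2 * log10(f_stop/f_pass))
10^(67.5/10) - 1 = 5623412.2519
f_stop/f_pass = 18664.7 / 3938.9 = 4.7386
n = 4.9952 -> ceil = 5

5


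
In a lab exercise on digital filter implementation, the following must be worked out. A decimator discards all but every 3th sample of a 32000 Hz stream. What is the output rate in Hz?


Decimation reduces the sample rate:
fs_out = fs_in / M
       = 32000 / 3
       = 10666.6667 Hz

10666.6667 Hz


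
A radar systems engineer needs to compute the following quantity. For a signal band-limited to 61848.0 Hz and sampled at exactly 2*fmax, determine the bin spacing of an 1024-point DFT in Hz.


Step 1 — Nyquist sampling rate:
fs = 2 * fmax = 2 * 61848.0 = 123696.0 Hz

Step 2 — DFT bin spacing:
df = fs / N = 123696.0 / 1024 = 120.7969 Hz

120.7969 Hz


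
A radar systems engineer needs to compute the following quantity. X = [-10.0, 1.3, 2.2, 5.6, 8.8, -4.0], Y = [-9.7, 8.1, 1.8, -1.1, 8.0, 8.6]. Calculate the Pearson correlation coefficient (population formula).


Pearson correlation coefficient (population):
r = cov(X,Y) / (std(X) * std(Y))
Mean X = 0.65, Mean Y = 2.6167
Cov(X,Y) = 21.854167
Std(X) = 6.175152, Std(Y) = 6.595811
r = 0.5366

0.5366


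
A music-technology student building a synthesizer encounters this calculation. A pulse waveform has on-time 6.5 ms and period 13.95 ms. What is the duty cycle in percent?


Duty cycle as a percentage:
DC = (t_on / T) * 100
   = (6.5 / 13.95) * 100
   = 0.46595 * 100
   = 46.59 %

46.59 %


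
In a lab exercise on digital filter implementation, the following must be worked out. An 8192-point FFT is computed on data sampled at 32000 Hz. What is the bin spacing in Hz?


DFT frequency resolution:
df = fs / N
   = 32000 / 8192
   = 3.9062 Hz

3.9062 Hz


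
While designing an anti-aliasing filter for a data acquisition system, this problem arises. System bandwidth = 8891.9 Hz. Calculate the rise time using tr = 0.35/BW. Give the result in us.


Rise time from bandwidth relationship:
tr = 0.35 / BW
   = 0.35 / 8891.9
   = 3.936166624e-05 s
   = 39.3617 us

39.3617 us


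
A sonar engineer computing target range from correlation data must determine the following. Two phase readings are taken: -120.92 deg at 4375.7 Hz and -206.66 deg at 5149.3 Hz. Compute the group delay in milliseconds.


Group delay from phase difference:
tau = -d(phi)/d(omega)
d(phi) = -85.74 deg = -1.496445 rad
d(omega) = 2*pi*(5149.3 - 4375.7) = 4860.6722 rad/s
tau = -(-1.496445) / 4860.6722
    = 0.3079 ms

0.3079 ms


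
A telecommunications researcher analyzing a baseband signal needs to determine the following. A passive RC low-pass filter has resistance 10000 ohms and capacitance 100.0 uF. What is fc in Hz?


Cutoff frequency of a first-order RC filter:
fc = 1 / (2 * pi * R * C)
C = 100.0 uF = 0.0001 F
fc = 1 / (2 * pi * 10000 * 0.0001)
   = 1 / 6.2831853071796
   = 0.159155 Hz

0.159155 Hz


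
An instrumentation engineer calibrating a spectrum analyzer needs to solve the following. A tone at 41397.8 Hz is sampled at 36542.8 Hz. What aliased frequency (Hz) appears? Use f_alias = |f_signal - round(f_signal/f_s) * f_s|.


Compute the nearest integer multiple of fs to the signal:
n = round(41397.8 / 36542.8) = 1
f_alias = |41397.8 - 1 * 36542.8|
        = |41397.8 - 36542.8|
        = 4855.0 Hz

4855.0


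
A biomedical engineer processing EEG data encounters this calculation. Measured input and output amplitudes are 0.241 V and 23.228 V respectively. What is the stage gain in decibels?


Voltage gain in dB:
G = 20 * log10(Vout / Vin)
  = 20 * log10(23.228 / 0.241)
  = 20 * log10(96.381743)
  = 20 * 1.983995
  = 39.68 dB

39.68 dB


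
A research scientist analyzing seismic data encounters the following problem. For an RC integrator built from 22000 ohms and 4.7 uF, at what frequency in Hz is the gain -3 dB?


Cutoff frequency of a first-order RC filter:
fc = 1 / (2 * pi * R * C)
C = 4.7 uF = 4.7e-06 F
fc = 1 / (2 * pi * 22000 * 4.7e-06)
   = 1 / 0.64968136076237
   = 1.539216 Hz

1.539216 Hz


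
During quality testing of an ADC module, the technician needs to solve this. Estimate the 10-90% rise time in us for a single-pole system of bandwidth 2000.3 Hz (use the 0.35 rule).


Rise time from bandwidth relationship:
tr = 0.35 / BW
   = 0.35 / 2000.3
   = 0.0001749737539 s
   = 174.9738 us

174.9738 us


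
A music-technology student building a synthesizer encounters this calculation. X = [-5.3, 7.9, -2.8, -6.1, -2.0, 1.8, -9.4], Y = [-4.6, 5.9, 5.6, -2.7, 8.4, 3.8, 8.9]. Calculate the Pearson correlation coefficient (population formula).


Pearson correlation coefficient (population):
r = cov(X,Y) / (std(X) * std(Y))
Mean X = -2.2714, Mean Y = 3.6143
Cov(X,Y) = 5.089592
Std(X) = 5.278451, Std(Y) = 4.890057
r = 0.1972

0.1972


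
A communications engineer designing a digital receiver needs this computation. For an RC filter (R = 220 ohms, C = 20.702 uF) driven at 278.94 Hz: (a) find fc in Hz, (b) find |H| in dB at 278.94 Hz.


Step 1 — cutoff frequency:
fc = 1 / (2*pi*R*C)
C = 20.702 uF = 2.0702e-05 F
fc = 1 / (2*pi*220*2.0702e-05)
   = 34.945 Hz

Step 2 — magnitude at f = 278.94 Hz:
|H(f)| = 1 / sqrt(1 + (f/fc)^2)
f/fc = 278.94 / 34.945 = 7.982258
|H| = 1 / sqrt(1 + 63.716443) = 0.1243062
|H|_dB = 20*log10(0.1243062) = -18.11 dB

fc = 34.945 Hz; |H(278.94 Hz)| = -18.11 dB


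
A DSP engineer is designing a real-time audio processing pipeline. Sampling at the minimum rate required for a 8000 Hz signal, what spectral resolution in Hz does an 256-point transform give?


Step 1 — Nyquist sampling rate:
fs = 2 * fmax = 2 * 8000 = 16000 Hz

Step 2 — DFT bin spacing:
df = fs / N = 16000 / 256 = 62.5 Hz

62.5 Hz


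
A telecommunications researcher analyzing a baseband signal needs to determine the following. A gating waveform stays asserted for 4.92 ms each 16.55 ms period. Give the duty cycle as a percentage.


Duty cycle as a percentage:
DC = (t_on / T) * 100
   = (4.92 / 16.55) * 100
   = 0.297281 * 100
   = 29.73 %

29.73 %


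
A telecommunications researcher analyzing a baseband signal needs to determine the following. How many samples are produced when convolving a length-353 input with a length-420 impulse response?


Linear convolution output length:
L = N + M - 1
  = 353 + 420 - 1
  = 772 samples

772


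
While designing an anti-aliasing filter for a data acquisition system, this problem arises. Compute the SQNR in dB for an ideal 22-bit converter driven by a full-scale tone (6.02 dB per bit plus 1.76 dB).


Theoretical SNR for a full-scale sinusoid:
SNR = 6.02 * N + 1.76
    = 6.02 * 22 + 1.76
    = 132.44 + 1.76
    = 134.2 dB

134.2 dB


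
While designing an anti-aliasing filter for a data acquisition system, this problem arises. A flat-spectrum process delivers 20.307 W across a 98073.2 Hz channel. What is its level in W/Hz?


Power spectral density:
PSD = P / BW
    = 20.307 / 98073.2
    = 0.00020706 W/Hz

0.00020706 W/Hz


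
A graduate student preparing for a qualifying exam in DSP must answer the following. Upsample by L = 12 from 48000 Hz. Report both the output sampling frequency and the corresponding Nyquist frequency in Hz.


Step 1 — output sample rate after interpolation by L:
fs_out = L * fs_in = 12 * 48000 = 576000 Hz

Step 2 — Nyquist frequency of the output stream:
f_Nyq = fs_out / 2 = 576000 / 2 = 288000.0 Hz

fs_out = 576000 Hz; f_Nyquist = 288000.0 Hz


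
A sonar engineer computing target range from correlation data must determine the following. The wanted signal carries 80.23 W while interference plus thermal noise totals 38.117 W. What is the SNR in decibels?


SNR in decibels:
SNR = 10 * log10(Ps / Pn)
    = 10 * log10(80.23 / 38.117)
    = 10 * log10(2.1048)
    = 10 * 0.3232
    = 3.23 dB

3.23 dB


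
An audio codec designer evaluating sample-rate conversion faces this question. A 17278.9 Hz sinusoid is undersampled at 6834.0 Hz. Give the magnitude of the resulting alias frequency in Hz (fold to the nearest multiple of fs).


Compute the nearest integer multiple of fs to the signal:
n = round(17278.9 / 6834.0) = 3
f_alias = |17278.9 - 3 * 6834.0|
        = |17278.9 - 20502.0|
        = 3223.1 Hz

3223.1


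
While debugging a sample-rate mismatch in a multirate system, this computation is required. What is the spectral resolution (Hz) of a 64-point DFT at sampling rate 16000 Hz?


DFT frequency resolution:
df = fs / N
   = 16000 / 64
   = 250.0 Hz

250.0 Hz


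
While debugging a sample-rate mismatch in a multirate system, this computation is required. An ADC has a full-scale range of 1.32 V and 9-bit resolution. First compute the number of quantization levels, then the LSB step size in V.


Step 1 — number of quantization levels:
L = 2^N = 2^9 = 512

Step 2 — LSB step size:
delta = Vfs / L
      = 1.32 / 512
      = 0.00257813 V

Levels = 512; step size = 0.00257813 V


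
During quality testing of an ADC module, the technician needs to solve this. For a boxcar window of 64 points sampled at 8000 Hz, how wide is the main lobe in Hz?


Main lobe width for a rectangular window:
Width = 2 * fs / N
      = 2 * 8000 / 64
      = 16000 / 64
      = 250.0 Hz

250.0 Hz


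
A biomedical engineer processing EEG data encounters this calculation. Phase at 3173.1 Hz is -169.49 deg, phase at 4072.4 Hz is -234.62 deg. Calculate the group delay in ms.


Group delay from phase difference:
tau = -d(phi)/d(omega)
d(phi) = -65.13 deg = -1.136733 rad
d(omega) = 2*pi*(4072.4 - 3173.1) = 5650.4685 rad/s
tau = -(-1.136733) / 5650.4685
    = 0.2012 ms

0.2012 ms


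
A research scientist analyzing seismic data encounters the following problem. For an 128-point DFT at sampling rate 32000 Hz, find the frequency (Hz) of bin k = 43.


Frequency of DFT bin k:
f_k = k * fs / N
    = 43 * 32000 / 128
    = 1376000 / 128
    = 10750.0 Hz

10750.0 Hz


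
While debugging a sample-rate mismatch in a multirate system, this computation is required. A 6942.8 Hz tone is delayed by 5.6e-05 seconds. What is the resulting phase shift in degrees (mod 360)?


Phase shift from frequency and time delay:
phi = 360 * f * t_delay
    = 360 * 6942.8 * 5.6e-05
    = 139.97 degrees
    mod 360 = 139.97 degrees

139.97 degrees


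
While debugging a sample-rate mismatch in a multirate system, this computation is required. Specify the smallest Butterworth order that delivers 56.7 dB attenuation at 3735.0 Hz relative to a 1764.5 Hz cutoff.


Butterworth filter order formula:
n = log10(10^(A/10) - 1) / (2 * log10(f_stop/f_pass))
10^(56.7/10) - 1 = 467734.1413
f_stop/f_pass = 3735.0 / 1764.5 = 2.1167
n = 8.7052 -> ceil = 9

9


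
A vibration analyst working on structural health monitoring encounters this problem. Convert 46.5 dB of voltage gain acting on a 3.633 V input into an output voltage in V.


Output voltage from dB gain:
V_out = V_in * 10^(gain_dB / 20)
      = 3.633 * 10^(46.5 / 20)
      = 3.633 * 211.348904
      = 767.8306 V

767.8306 V


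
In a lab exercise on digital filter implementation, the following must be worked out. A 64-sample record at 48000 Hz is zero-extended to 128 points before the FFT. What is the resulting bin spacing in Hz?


Frequency resolution after zero-padding:
N_padded = 64 * 2 = 128
df = fs / N_padded
   = 48000 / 128
   = 375.0 Hz

375.0 Hz


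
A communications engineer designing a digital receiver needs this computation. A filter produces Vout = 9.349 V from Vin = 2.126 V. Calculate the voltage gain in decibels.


Voltage gain in dB:
G = 20 * log10(Vout / Vin)
  = 20 * log10(9.349 / 2.126)
  = 20 * log10(4.39746)
  = 20 * 0.643202
  = 12.86 dB

12.86 dB


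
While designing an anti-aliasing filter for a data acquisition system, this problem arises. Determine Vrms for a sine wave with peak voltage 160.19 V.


RMS voltage for a sinusoidal waveform:
V_rms = V_peak / sqrt(2)
      = 160.19 / 1.414214
      = 113.271 V

113.271 V


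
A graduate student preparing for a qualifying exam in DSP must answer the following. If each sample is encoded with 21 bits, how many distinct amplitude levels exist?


Number of quantization levels = 2^N
= 2^21
= 2097152

2097152


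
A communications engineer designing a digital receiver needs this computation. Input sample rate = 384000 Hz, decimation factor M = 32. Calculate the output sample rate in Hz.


Decimation reduces the sample rate:
fs_out = fs_in / M
       = 384000 / 32
       = 12000.0 Hz

12000.0 Hz


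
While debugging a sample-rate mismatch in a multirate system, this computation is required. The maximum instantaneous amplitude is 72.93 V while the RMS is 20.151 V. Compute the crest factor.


Crest factor is the ratio of peak to RMS:
CF = V_peak / V_rms
   = 72.93 / 20.151
   = 3.6192

3.6192


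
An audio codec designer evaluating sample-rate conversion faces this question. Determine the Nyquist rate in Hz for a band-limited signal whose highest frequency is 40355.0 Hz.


The Nyquist rate is twice the maximum frequency component.
fs_min = 2 * fmax
      = 2 * 40355.0
      = 80710.0 Hz

80710.0


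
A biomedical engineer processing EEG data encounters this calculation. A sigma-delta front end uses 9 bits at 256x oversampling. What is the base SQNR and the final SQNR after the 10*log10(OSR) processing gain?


Step 1 — baseline SQNR at Nyquist:
SQNR_base = 6.02*N + 1.76
          = 6.02*9 + 1.76
          = 55.94 dB

Step 2 — oversampling processing gain:
G = 10*log10(OSR) = 10*log10(256) = 24.08 dB

Step 3 — total:
SQNR_total = 55.94 + 24.08 = 80.02 dB

Base SQNR = 55.94 dB; oversampled SQNR = 80.02 dB


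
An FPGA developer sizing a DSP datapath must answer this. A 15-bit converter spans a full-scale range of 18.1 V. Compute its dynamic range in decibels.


Dynamic range from full-scale to LSB:
V_min = V_max / 2^bits = 18.1 / 2^15
DR = 20 * log10(V_max / V_min)
   = 20 * log10(2^15)
   = 20 * 15 * log10(2)
   = 90.31 dB

90.31 dB


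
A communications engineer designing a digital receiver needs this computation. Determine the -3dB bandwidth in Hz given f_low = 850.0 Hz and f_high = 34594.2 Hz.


Bandwidth is the difference of -3dB frequencies:
BW = f_high - f_low
   = 34594.2 - 850.0
   = 33744.2 Hz

33744.2 Hz


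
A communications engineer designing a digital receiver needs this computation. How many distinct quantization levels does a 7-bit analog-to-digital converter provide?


Number of quantization levels = 2^N
= 2^7
= 128

128


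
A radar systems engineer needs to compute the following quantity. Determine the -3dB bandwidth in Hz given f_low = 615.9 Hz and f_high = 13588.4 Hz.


Bandwidth is the difference of -3dB frequencies:
BW = f_high - f_low
   = 13588.4 - 615.9
   = 12972.5 Hz

12972.5 Hz


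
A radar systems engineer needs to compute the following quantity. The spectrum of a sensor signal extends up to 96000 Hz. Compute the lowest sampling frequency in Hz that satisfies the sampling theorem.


The Nyquist rate is twice the maximum frequency component.
fs_min = 2 * fmax
      = 2 * 96000
      = 192000 Hz

192000


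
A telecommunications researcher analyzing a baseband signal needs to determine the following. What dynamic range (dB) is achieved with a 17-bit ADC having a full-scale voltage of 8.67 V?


Dynamic range from full-scale to LSB:
V_min = V_max / 2^bits = 8.67 / 2^17
DR = 20 * log10(V_max / V_min)
   = 20 * log10(2^17)
   = 20 * 17 * log10(2)
   = 102.35 dB

102.35 dB


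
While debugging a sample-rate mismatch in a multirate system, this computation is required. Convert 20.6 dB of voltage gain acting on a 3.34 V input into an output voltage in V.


Output voltage from dB gain:
V_out = V_in * 10^(gain_dB / 20)
      = 3.34 * 10^(20.6 / 20)
      = 3.34 * 10.715193
      = 35.7887 V

35.7887 V


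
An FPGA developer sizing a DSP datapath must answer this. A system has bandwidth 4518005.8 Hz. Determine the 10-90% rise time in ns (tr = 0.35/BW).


Rise time from bandwidth relationship:
tr = 0.35 / BW
   = 0.35 / 4518005.8
   = 7.74678067e-08 s
   = 77.4678 ns

77.4678 ns


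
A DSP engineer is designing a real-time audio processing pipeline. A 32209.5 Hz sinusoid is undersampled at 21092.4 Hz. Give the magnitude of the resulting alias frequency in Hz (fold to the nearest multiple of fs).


Compute the nearest integer multiple of fs to the signal:
n = round(32209.5 / 21092.4) = 2
f_alias = |32209.5 - 2 * 21092.4|
        = |32209.5 - 42184.8|
        = 9975.3 Hz

9975.3


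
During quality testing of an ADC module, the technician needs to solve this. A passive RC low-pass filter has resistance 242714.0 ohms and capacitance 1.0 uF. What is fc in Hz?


Cutoff frequency of a first-order RC filter:
fc = 1 / (2 * pi * R * C)
C = 1.0 uF = 1e-06 F
fc = 1 / (2 * pi * 242714.0 * 1e-06)
   = 1 / 1.5250170386468
   = 0.65573 Hz

0.65573 Hz


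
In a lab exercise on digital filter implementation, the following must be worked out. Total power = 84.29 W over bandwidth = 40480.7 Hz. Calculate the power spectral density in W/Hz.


Power spectral density:
PSD = P / BW
    = 84.29 / 40480.7
    = 0.00208223 W/Hz

0.00208223 W/Hz


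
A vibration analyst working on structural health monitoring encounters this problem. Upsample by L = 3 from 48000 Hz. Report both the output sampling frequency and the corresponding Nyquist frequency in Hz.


Step 1 — output sample rate after interpolation by L:
fs_out = L * fs_in = 3 * 48000 = 144000 Hz

Step 2 — Nyquist frequency of the output stream:
f_Nyq = fs_out / 2 = 144000 / 2 = 72000.0 Hz

fs_out = 144000 Hz; f_Nyquist = 72000.0 Hz
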